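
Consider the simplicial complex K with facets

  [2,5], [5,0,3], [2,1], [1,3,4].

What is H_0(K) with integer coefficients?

Take the total order 0 < 1 < 2 < 3 < 4 < 5 on the vertex set. Then K (dimension 2) consists of the simplices:

  0-simplices (6): [0], [1], [2], [3], [4], [5]
  1-simplices (8): [0,3], [0,5], [1,2], [1,3], [1,4], [2,5], [3,4], [3,5]
  2-simplices (2): [0,3,5], [1,3,4]

Hence C_0 ≅ Z^6, C_1 ≅ Z^8, C_2 ≅ Z^2.

The boundary map ∂_1: C_1 → C_0 is given by ∂[p,q] = [q] − [p].
This gives a 6×8 integer matrix of rank 5; reducing to Smith normal form yields diagonal entries (1,1,1,1,1).

Boundary ∂_2: C_2 → C_1 acts by ∂[p,q,r] = [q,r] − [p,r] + [p,q]. For instance
  ∂[1,3,4] = [3,4] − [1,4] + [1,3],
  ∂[0,3,5] = [3,5] − [0,5] + [0,3].
This gives a 8×2 integer matrix of rank 2; reducing to Smith normal form yields diagonal entries (1,1).

Reading off H_k = ker ∂_k / im ∂_{k+1}:

  H_0: rank C_0 − rank ∂_1 = 6 − 5 = 1, and the invariant factors of ∂_1 are all 1, so H_0 ≅ Z.

H_0 = Z.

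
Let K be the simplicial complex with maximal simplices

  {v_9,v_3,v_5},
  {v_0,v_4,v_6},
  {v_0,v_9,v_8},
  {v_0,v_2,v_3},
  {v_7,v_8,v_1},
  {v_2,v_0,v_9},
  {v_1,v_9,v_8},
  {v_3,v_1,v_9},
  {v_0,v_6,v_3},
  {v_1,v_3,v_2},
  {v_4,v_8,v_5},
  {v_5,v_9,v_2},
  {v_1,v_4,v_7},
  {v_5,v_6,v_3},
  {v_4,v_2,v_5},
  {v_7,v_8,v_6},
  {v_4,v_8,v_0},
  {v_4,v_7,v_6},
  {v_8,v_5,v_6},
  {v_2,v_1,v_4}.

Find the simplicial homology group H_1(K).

We work with the vertex ordering v_0 < v_1 < v_2 < v_3 < v_4 < v_5 < v_6 < v_7 < v_8 < v_9. The simplices of K, each written with vertices in increasing order, are:

  0-simplices (10): [v_0], [v_1], [v_2], [v_3], [v_4], [v_5], [v_6], [v_7], [v_8], [v_9]
  1-simplices (30): (30 of them)
  2-simplices (20): (20 of them)

giving chain groups C_0 ≅ Z^10, C_1 ≅ Z^30, C_2 ≅ Z^20.

Boundary ∂_1: C_1 → C_0 is given by ∂[p,q] = [q] − [p]. For instance
  ∂[v_1,v_3] = [v_3] − [v_1].
The resulting 10×30 matrix has rank 9, and its Smith normal form has invariant factors (1,1,1,1,1,1,1,1,1).

∂_2: C_2 → C_1 sends each 2-simplex [p,q,r] to [q,r] − [p,r] + [p,q]. For instance
  ∂[v_1,v_7,v_8] = [v_7,v_8] − [v_1,v_8] + [v_1,v_7],
  ∂[v_3,v_5,v_9] = [v_5,v_9] − [v_3,v_9] + [v_3,v_5].
The resulting 30×20 matrix has rank 20, and its Smith normal form has invariant factors (1,1,1,1,1,1,1,1,1,1,1,1,1,1,1,1,1,1,1,2).

Computing H_k = (kernel of ∂_k) / (image of ∂_{k+1}):

  H_1: rank ker ∂_1 − rank ∂_2 = (30 − 9) − 20 = 1, and ∂_2 has invariant factor 2 > 1, so H_1 = Z × Z/2.

H_1 = Z × Z/2.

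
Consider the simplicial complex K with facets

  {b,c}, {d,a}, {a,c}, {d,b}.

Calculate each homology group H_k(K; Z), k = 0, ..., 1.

H_0 = Z,  H_1 = Z.

Order the vertices as a < b < c < d. Listing each simplex with vertices in this order, K has dimension 1 with simplices:

  0-simplices (4): a, b, c, d
  1-simplices (4): ac, ad, bc, bd

Hence C_0 ≅ Z^4, C_1 ≅ Z^4.

Boundary ∂_1: C_1 → C_0 sends each edge [p,q] (with p < q) to q − p. For instance
  ∂ad = d − a.
As a 4×4 matrix over Z this has rank 3, with invariant factors (1,1,1).

Reading off H_k = ker ∂_k / im ∂_{k+1}:

  H_0: rank C_0 − rank ∂_1 = 4 − 3 = 1, and the invariant factors of ∂_1 are all 1, so H_0 = Z.
  H_1: rank ker ∂_1 − rank ∂_2 = (4 − 3) − 0 = 1, and there is no ∂_2, so H_1 = Z.

As a check, the Euler characteristic is 4 − 4 = 0, which agrees with 1 − 1 = 0.
(K is a triangulation of the circle S^1.)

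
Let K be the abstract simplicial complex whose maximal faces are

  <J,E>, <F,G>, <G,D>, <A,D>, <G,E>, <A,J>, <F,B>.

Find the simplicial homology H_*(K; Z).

K has 7 vertices, 7 edges.
rank ∂_0 = 0, rank ∂_1 = 6 ⇒ b_0 = 7 − 0 − 6 = 1; all invariant factors of ∂_1 are 1 so no torsion. So H_0 ≅ Z.
rank ∂_1 = 6, rank ∂_2 = 0 ⇒ b_1 = 7 − 6 − 0 = 1. So H_1 ≅ Z.

H_0 ≅ Z,  H_1 ≅ Z.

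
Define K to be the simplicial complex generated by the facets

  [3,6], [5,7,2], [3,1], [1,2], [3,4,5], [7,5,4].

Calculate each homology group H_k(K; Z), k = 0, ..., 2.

Take the total order 1 < 2 < 3 < 4 < 5 < 6 < 7 on the vertex set. Then K (dimension 2) consists of the simplices:

  0-simplices (7): [1], [2], [3], [4], [5], [6], [7]
  1-simplices (10): [1,2], [1,3], [2,5], [2,7], [3,4], [3,5], [3,6], [4,5], [4,7], [5,7]
  2-simplices (3): [2,5,7], [3,4,5], [4,5,7]

giving chain groups C_0 ≅ Z^7, C_1 ≅ Z^10, C_2 ≅ Z^3.

∂_1: C_1 → C_0 sends each edge [p,q] (with p < q) to q − p. For instance
  ∂[1,3] = [3] − [1].
The resulting 7×10 matrix has rank 6, and its Smith normal form has invariant factors (1,1,1,1,1,1).

Boundary ∂_2: C_2 → C_1 acts by ∂[p,q,r] = [q,r] − [p,r] + [p,q]. For instance
  ∂[3,4,5] = [4,5] − [3,5] + [3,4],
  ∂[2,5,7] = [5,7] − [2,7] + [2,5].
The resulting 10×3 matrix has rank 3, and its Smith normal form has invariant factors (1,1,1).

Now H_k = ker ∂_k / im ∂_{k+1}, so:

  H_0: rank C_0 − rank ∂_1 = 7 − 6 = 1, and the invariant factors of ∂_1 are all 1, so H_0 ≅ Z.
  H_1: rank ker ∂_1 − rank ∂_2 = (10 − 6) − 3 = 1, and the invariant factors of ∂_2 are all 1, so H_1 ≅ Z.
  H_2: rank ker ∂_2 − rank ∂_3 = (3 − 3) − 0 = 0, and there is no ∂_3, so H_2 ≅ 0.

H_0 ≅ Z,  H_1 ≅ Z,  H_2 = 0.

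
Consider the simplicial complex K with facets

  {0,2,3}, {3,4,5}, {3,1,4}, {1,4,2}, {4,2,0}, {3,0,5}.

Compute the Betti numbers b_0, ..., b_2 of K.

Take the total order 0 < 1 < 2 < 3 < 4 < 5 on the vertex set. Then K (dimension 2) consists of the simplices:

  0-simplices (6): [0], [1], [2], [3], [4], [5]
  1-simplices (12): [0,2], [0,3], [0,4], [0,5], [1,2], [1,3], [1,4], [2,3], [2,4], [3,4], [3,5], [4,5]
  2-simplices (6): [0,2,3], [0,2,4], [0,3,5], [1,2,4], [1,3,4], [3,4,5]

Hence C_0 ≅ Z^6, C_1 ≅ Z^12, C_2 ≅ Z^6.

The boundary map ∂_1: C_1 → C_0 is given by ∂[p,q] = [q] − [p]. For instance
  ∂[0,5] = [5] − [0].
The 6×12 boundary matrix has rank 5 and Smith normal form diag(1,1,1,1,1).

Boundary ∂_2: C_2 → C_1 maps a triangle to the signed sum of its edges. For instance
  ∂[1,2,4] = [2,4] − [1,4] + [1,2],
  ∂[0,2,4] = [2,4] − [0,4] + [0,2].
As a 12×6 matrix over Z this has rank 6, with invariant factors (1,1,1,1,1,1).

Reading off H_k = ker ∂_k / im ∂_{k+1}:

  H_0: rank C_0 − rank ∂_1 = 6 − 5 = 1, and the invariant factors of ∂_1 are all 1, so H_0 = Z.
  H_1: rank ker ∂_1 − rank ∂_2 = (12 − 5) − 6 = 1, and the invariant factors of ∂_2 are all 1, so H_1 = Z.
  H_2: rank ker ∂_2 − rank ∂_3 = (6 − 6) − 0 = 0, and there is no ∂_3, so H_2 = 0.

(K is a triangulation of the cylinder S^1 x I.)

Hence the Betti numbers are b_0 = 1, b_1 = 1, b_2 = 0.

b_0 = 1, b_1 = 1, b_2 = 0.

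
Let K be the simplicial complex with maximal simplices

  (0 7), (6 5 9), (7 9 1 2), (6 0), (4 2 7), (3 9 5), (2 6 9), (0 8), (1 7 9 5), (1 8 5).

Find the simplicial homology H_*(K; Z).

We work with the vertex ordering 0 < 1 < 2 < 3 < 4 < 5 < 6 < 7 < 8 < 9. The simplices of K, each written with vertices in increasing order, are:

  0-simplices (10): [0], [1], [2], [3], [4], [5], [6], [7], [8], [9]
  1-simplices (21): [0,6], [0,7], [0,8], [1,2], [1,5], [1,7], [1,8], [1,9], [2,4], [2,6], [2,7], [2,9], [3,5], [3,9], [4,7], [5,6], [5,7], [5,8], [5,9], [6,9], [7,9]
  2-simplices (12): [1,2,7], [1,2,9], [1,5,7], [1,5,8], [1,5,9], [1,7,9], [2,4,7], [2,6,9], [2,7,9], [3,5,9], [5,6,9], [5,7,9]
  3-simplices (2): [1,2,7,9], [1,5,7,9]

giving chain groups C_0 ≅ Z^10, C_1 ≅ Z^21, C_2 ≅ Z^12, C_3 ≅ Z^2.

∂_1: C_1 → C_0 sends each edge [p,q] (with p < q) to q − p. For instance
  ∂[1,9] = [9] − [1].
The 10×21 boundary matrix has rank 9 and Smith normal form diag(1,1,1,1,1,1,1,1,1).

The boundary map ∂_2: C_2 → C_1 maps a triangle to the signed sum of its edges. For instance
  ∂[2,6,9] = [6,9] − [2,9] + [2,6],
  ∂[2,7,9] = [7,9] − [2,9] + [2,7].
As a 21×12 matrix over Z this has rank 10, with invariant factors (1,1,1,1,1,1,1,1,1,1).

The boundary map ∂_3: C_3 → C_2 sends each 3-simplex σ to the alternating sum Σ_i (−1)^i (σ with its i-th vertex removed). For instance
  ∂[1,2,7,9] = [2,7,9] − [1,7,9] + [1,2,9] − [1,2,7],
  ∂[1,5,7,9] = [5,7,9] − [1,7,9] + [1,5,9] − [1,5,7].
This gives a 12×2 integer matrix of rank 2; reducing to Smith normal form yields diagonal entries (1,1).

Reading off H_k = ker ∂_k / im ∂_{k+1}:

  H_0: rank C_0 − rank ∂_1 = 10 − 9 = 1, and the invariant factors of ∂_1 are all 1, so H_0 ≅ Z.
  H_1: rank ker ∂_1 − rank ∂_2 = (21 − 9) − 10 = 2, and the invariant factors of ∂_2 are all 1, so H_1 ≅ Z^2.
  H_2: rank ker ∂_2 − rank ∂_3 = (12 − 10) − 2 = 0, and the invariant factors of ∂_3 are all 1, so H_2 ≅ 0.
  H_3: rank ker ∂_3 − rank ∂_4 = (2 − 2) − 0 = 0, and there is no ∂_4, so H_3 ≅ 0.

H_0 = Z,  H_1 = Z^2,  H_2 = 0,  H_3 = 0.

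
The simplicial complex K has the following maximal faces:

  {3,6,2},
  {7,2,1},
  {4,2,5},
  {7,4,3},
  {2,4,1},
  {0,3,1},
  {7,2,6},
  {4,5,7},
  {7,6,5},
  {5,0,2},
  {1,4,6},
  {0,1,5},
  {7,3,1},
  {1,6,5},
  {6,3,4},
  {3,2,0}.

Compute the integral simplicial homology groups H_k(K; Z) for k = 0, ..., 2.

Fix the vertex order 0 < 1 < 2 < 3 < 4 < 5 < 6 < 7 and write every simplex with vertices in increasing order. Then dim K = 2 and the simplices of K are:

  0-simplices (8): [0], [1], [2], [3], [4], [5], [6], [7]
  1-simplices (24): (24 of them)
  2-simplices (16): [0,1,3], [0,1,5], [0,2,3], [0,2,5], [1,2,4], [1,2,7], [1,3,7], [1,4,6], [1,5,6], [2,3,6], [2,4,5], [2,6,7], [3,4,6], [3,4,7], [4,5,7], [5,6,7]

giving chain groups C_0 ≅ Z^8, C_1 ≅ Z^24, C_2 ≅ Z^16.

The boundary map ∂_1: C_1 → C_0 sends each edge [p,q] (with p < q) to q − p. For instance
  ∂[3,7] = [7] − [3].
As a 8×24 matrix over Z this has rank 7, with invariant factors (1,1,1,1,1,1,1).

The boundary map ∂_2: C_2 → C_1 maps a triangle to the signed sum of its edges. For instance
  ∂[0,2,5] = [2,5] − [0,5] + [0,2],
  ∂[0,2,3] = [2,3] − [0,3] + [0,2].
This gives a 24×16 integer matrix of rank 15; reducing to Smith normal form yields diagonal entries (1,1,1,1,1,1,1,1,1,1,1,1,1,1,1).

Now H_k = ker ∂_k / im ∂_{k+1}, so:

  H_0: rank C_0 − rank ∂_1 = 8 − 7 = 1, and the invariant factors of ∂_1 are all 1, so H_0 = Z.
  H_1: rank ker ∂_1 − rank ∂_2 = (24 − 7) − 15 = 2, and the invariant factors of ∂_2 are all 1, so H_1 = Z^2.
  H_2: rank ker ∂_2 − rank ∂_3 = (16 − 15) − 0 = 1, and there is no ∂_3, so H_2 = Z.

As a check, the Euler characteristic is 8 − 24 + 16 = 0, which agrees with 1 − 2 + 1 = 0.

H_0 ≅ Z,  H_1 ≅ Z^2,  H_2 ≅ Z.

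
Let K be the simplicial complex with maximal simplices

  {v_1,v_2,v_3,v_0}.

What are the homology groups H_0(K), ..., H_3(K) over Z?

H_0 = Z,  H_1 = 0,  H_2 = 0,  H_3 = 0.

Fix the vertex order v_0 < v_1 < v_2 < v_3 and write every simplex with vertices in increasing order. Then dim K = 3 and the simplices of K are:

  0-simplices (4): [v_0], [v_1], [v_2], [v_3]
  1-simplices (6): [v_0,v_1], [v_0,v_2], [v_0,v_3], [v_1,v_2], [v_1,v_3], [v_2,v_3]
  2-simplices (4): [v_0,v_1,v_2], [v_0,v_1,v_3], [v_0,v_2,v_3], [v_1,v_2,v_3]
  3-simplices (1): [v_0,v_1,v_2,v_3]

Hence C_0 ≅ Z^4, C_1 ≅ Z^6, C_2 ≅ Z^4, C_3 ≅ Z^1.

Boundary ∂_1: C_1 → C_0 sends each edge [p,q] (with p < q) to q − p. For instance
  ∂[v_1,v_2] = [v_2] − [v_1].
The 4×6 boundary matrix has rank 3 and Smith normal form diag(1,1,1).

Boundary ∂_2: C_2 → C_1 maps a triangle to the signed sum of its edges. For instance
  ∂[v_0,v_1,v_3] = [v_1,v_3] − [v_0,v_3] + [v_0,v_1],
  ∂[v_1,v_2,v_3] = [v_2,v_3] − [v_1,v_3] + [v_1,v_2].
This gives a 6×4 integer matrix of rank 3; reducing to Smith normal form yields diagonal entries (1,1,1).

The boundary map ∂_3: C_3 → C_2 sends each 3-simplex σ to the alternating sum Σ_i (−1)^i (σ with its i-th vertex removed). For instance
  ∂[v_0,v_1,v_2,v_3] = [v_1,v_2,v_3] − [v_0,v_2,v_3] + [v_0,v_1,v_3] − [v_0,v_1,v_2].
As a 4×1 matrix over Z this has rank 1, with invariant factors (1).

Computing H_k = (kernel of ∂_k) / (image of ∂_{k+1}):

  H_0: rank C_0 − rank ∂_1 = 4 − 3 = 1, and the invariant factors of ∂_1 are all 1, so H_0 = Z.
  H_1: rank ker ∂_1 − rank ∂_2 = (6 − 3) − 3 = 0, and the invariant factors of ∂_2 are all 1, so H_1 = 0.
  H_2: rank ker ∂_2 − rank ∂_3 = (4 − 3) − 1 = 0, and the invariant factors of ∂_3 are all 1, so H_2 = 0.
  H_3: rank ker ∂_3 − rank ∂_4 = (1 − 1) − 0 = 0, and there is no ∂_4, so H_3 = 0.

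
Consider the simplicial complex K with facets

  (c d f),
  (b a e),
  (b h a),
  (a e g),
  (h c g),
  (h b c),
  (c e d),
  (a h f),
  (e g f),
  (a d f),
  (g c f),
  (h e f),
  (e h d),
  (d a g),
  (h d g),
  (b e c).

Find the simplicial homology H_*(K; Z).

H_0 ≅ Z,  H_1 ≅ Z^2,  H_2 ≅ Z.

We work with the vertex ordering a < b < c < d < e < f < g < h. The simplices of K, each written with vertices in increasing order, are:

  0-simplices (8): a, b, c, d, e, f, g, h
  1-simplices (24): ab, ad, ae, af, ag, ah, bc, be, bh, cd, ce, cf, cg, ch, de, df, dg, dh, ef, eg, eh, fg, fh, gh
  2-simplices (16): abe, abh, adf, adg, aeg, afh, bce, bch, cde, cdf, cfg, cgh, deh, dgh, efg, efh

Hence C_0 ≅ Z^8, C_1 ≅ Z^24, C_2 ≅ Z^16.

Boundary ∂_1: C_1 → C_0 is given by ∂[p,q] = [q] − [p]. For instance
  ∂dg = g − d.
This gives a 8×24 integer matrix of rank 7; reducing to Smith normal form yields diagonal entries (1,1,1,1,1,1,1).

Boundary ∂_2: C_2 → C_1 acts by ∂[p,q,r] = [q,r] − [p,r] + [p,q]. For instance
  ∂adg = dg − ag + ad,
  ∂adf = df − af + ad.
As a 24×16 matrix over Z this has rank 15, with invariant factors (1,1,1,1,1,1,1,1,1,1,1,1,1,1,1).

Now H_k = ker ∂_k / im ∂_{k+1}, so:

  H_0: rank C_0 − rank ∂_1 = 8 − 7 = 1, and the invariant factors of ∂_1 are all 1, so H_0 ≅ Z.
  H_1: rank ker ∂_1 − rank ∂_2 = (24 − 7) − 15 = 2, and the invariant factors of ∂_2 are all 1, so H_1 ≅ Z^2.
  H_2: rank ker ∂_2 − rank ∂_3 = (16 − 15) − 0 = 1, and there is no ∂_3, so H_2 ≅ Z.

As a check, the Euler characteristic is 8 − 24 + 16 = 0, which agrees with 1 − 2 + 1 = 0.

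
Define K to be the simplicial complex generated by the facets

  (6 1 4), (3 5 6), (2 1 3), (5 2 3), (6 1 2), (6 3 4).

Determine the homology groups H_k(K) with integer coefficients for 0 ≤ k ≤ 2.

H_0 ≅ Z,  H_1 ≅ Z,  H_2 = 0.

We work with the vertex ordering 1 < 2 < 3 < 4 < 5 < 6. The simplices of K, each written with vertices in increasing order, are:

  0-simplices (6): [1], [2], [3], [4], [5], [6]
  1-simplices (12): [1,2], [1,3], [1,4], [1,6], [2,3], [2,5], [2,6], [3,4], [3,5], [3,6], [4,6], [5,6]
  2-simplices (6): [1,2,3], [1,2,6], [1,4,6], [2,3,5], [3,4,6], [3,5,6]

so the chain groups are C_0 ≅ Z^6, C_1 ≅ Z^12, C_2 ≅ Z^6.

∂_1: C_1 → C_0 is given by ∂[p,q] = [q] − [p]. For instance
  ∂[3,4] = [4] − [3].
The 6×12 boundary matrix has rank 5 and Smith normal form diag(1,1,1,1,1).

The boundary map ∂_2: C_2 → C_1 acts by ∂[p,q,r] = [q,r] − [p,r] + [p,q]. For instance
  ∂[1,4,6] = [4,6] − [1,6] + [1,4],
  ∂[1,2,3] = [2,3] − [1,3] + [1,2].
The 12×6 boundary matrix has rank 6 and Smith normal form diag(1,1,1,1,1,1).

From H_k ≅ ker(∂_k) / im(∂_{k+1}) we obtain:

  H_0: rank C_0 − rank ∂_1 = 6 − 5 = 1, and the invariant factors of ∂_1 are all 1, so H_0 = Z.
  H_1: rank ker ∂_1 − rank ∂_2 = (12 − 5) − 6 = 1, and the invariant factors of ∂_2 are all 1, so H_1 = Z.
  H_2: rank ker ∂_2 − rank ∂_3 = (6 − 6) − 0 = 0, and there is no ∂_3, so H_2 = 0.

(K is a triangulation of the cylinder S^1 x I.)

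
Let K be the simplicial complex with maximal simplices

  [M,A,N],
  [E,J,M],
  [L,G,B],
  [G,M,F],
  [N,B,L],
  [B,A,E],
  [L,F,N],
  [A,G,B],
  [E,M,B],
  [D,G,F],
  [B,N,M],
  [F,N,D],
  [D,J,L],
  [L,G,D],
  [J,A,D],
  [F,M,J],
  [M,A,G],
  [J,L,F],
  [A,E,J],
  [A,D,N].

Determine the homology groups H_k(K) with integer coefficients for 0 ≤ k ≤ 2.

H_0 ≅ Z,  H_1 ≅ Z × Z/2,  H_2 = 0.

Fix the vertex order A < B < D < E < F < G < J < L < M < N and write every simplex with vertices in increasing order. Then dim K = 2 and the simplices of K are:

  0-simplices (10): A, B, D, E, F, G, J, L, M, N
  1-simplices (30): AB, AD, AE, AG, AJ, AM, AN, BE, BG, BL, BM, BN, DF, DG, DJ, DL, DN, EJ, EM, FG, FJ, FL, FM, FN, GL, GM, JL, JM, LN, MN
  2-simplices (20): ABE, ABG, ADJ, ADN, AEJ, AGM, AMN, BEM, BGL, BLN, BMN, DFG, DFN, DGL, DJL, EJM, FGM, FJL, FJM, FLN

giving chain groups C_0 ≅ Z^10, C_1 ≅ Z^30, C_2 ≅ Z^20.

Boundary ∂_1: C_1 → C_0 maps an edge to its endpoints' difference, ∂[p,q] = q − p.
As a 10×30 matrix over Z this has rank 9, with invariant factors (1,1,1,1,1,1,1,1,1).

The boundary map ∂_2: C_2 → C_1 maps a triangle to the signed sum of its edges. For instance
  ∂AEJ = EJ − AJ + AE,
  ∂ABG = BG − AG + AB.
As a 30×20 matrix over Z this has rank 20, with invariant factors (1,1,1,1,1,1,1,1,1,1,1,1,1,1,1,1,1,1,1,2).

From H_k ≅ ker(∂_k) / im(∂_{k+1}) we obtain:

  H_0: rank C_0 − rank ∂_1 = 10 − 9 = 1, and the invariant factors of ∂_1 are all 1, so H_0 = Z.
  H_1: rank ker ∂_1 − rank ∂_2 = (30 − 9) − 20 = 1, and ∂_2 has invariant factor 2 > 1, so H_1 = Z × Z/2.
  H_2: rank ker ∂_2 − rank ∂_3 = (20 − 20) − 0 = 0, and there is no ∂_3, so H_2 = 0.

As a check, the Euler characteristic is 10 − 30 + 20 = 0, which agrees with 1 − 1 + 0 = 0.
(K is a triangulation of the Klein bottle.)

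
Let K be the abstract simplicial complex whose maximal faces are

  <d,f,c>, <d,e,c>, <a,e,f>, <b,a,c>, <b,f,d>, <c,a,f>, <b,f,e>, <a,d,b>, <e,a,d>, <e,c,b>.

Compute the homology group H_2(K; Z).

H_2 ≅ 0.

K has 6 vertices, 15 edges, 10 triangles.
rank ∂_2 = 10, rank ∂_3 = 0 ⇒ b_2 = 10 − 10 − 0 = 0. So H_2 = 0.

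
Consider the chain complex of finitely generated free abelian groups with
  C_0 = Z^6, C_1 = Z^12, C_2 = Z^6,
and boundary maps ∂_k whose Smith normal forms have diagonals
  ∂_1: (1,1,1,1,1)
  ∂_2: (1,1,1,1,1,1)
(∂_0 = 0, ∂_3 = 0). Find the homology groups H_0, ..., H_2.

H_0 = Z,  H_1 = Z,  H_2 = 0.

H_0: b_0 = 6 − 0 − 5 = 1; torsion from ∂_1 factors > 1: none. So H_0 = Z.
H_1: b_1 = 12 − 5 − 6 = 1; torsion from ∂_2 factors > 1: none. So H_1 = Z.
H_2: b_2 = 6 − 6 − 0 = 0; torsion from ∂_3 factors > 1: none. So H_2 = 0.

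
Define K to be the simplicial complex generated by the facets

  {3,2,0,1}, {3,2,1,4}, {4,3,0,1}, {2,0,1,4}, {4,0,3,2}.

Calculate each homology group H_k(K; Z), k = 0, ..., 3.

We work with the vertex ordering 0 < 1 < 2 < 3 < 4. The simplices of K, each written with vertices in increasing order, are:

  0-simplices (5): [0], [1], [2], [3], [4]
  1-simplices (10): [0,1], [0,2], [0,3], [0,4], [1,2], [1,3], [1,4], [2,3], [2,4], [3,4]
  2-simplices (10): [0,1,2], [0,1,3], [0,1,4], [0,2,3], [0,2,4], [0,3,4], [1,2,3], [1,2,4], [1,3,4], [2,3,4]
  3-simplices (5): [0,1,2,3], [0,1,2,4], [0,1,3,4], [0,2,3,4], [1,2,3,4]

so the chain groups are C_0 ≅ Z^5, C_1 ≅ Z^10, C_2 ≅ Z^10, C_3 ≅ Z^5.

∂_1: C_1 → C_0 is given by ∂[p,q] = [q] − [p].
The resulting 5×10 matrix has rank 4, and its Smith normal form has invariant factors (1,1,1,1).

∂_2: C_2 → C_1 acts by ∂[p,q,r] = [q,r] − [p,r] + [p,q]. For instance
  ∂[1,3,4] = [3,4] − [1,4] + [1,3],
  ∂[1,2,4] = [2,4] − [1,4] + [1,2].
The 10×10 boundary matrix has rank 6 and Smith normal form diag(1,1,1,1,1,1).

Boundary ∂_3: C_3 → C_2 sends each 3-simplex σ to the alternating sum Σ_i (−1)^i (σ with its i-th vertex removed). For instance
  ∂[0,2,3,4] = [2,3,4] − [0,3,4] + [0,2,4] − [0,2,3],
  ∂[0,1,2,3] = [1,2,3] − [0,2,3] + [0,1,3] − [0,1,2].
The 10×5 boundary matrix has rank 4 and Smith normal form diag(1,1,1,1).

Computing H_k = (kernel of ∂_k) / (image of ∂_{k+1}):

  H_0: rank C_0 − rank ∂_1 = 5 − 4 = 1, and the invariant factors of ∂_1 are all 1, so H_0 = Z.
  H_1: rank ker ∂_1 − rank ∂_2 = (10 − 4) − 6 = 0, and the invariant factors of ∂_2 are all 1, so H_1 = 0.
  H_2: rank ker ∂_2 − rank ∂_3 = (10 − 6) − 4 = 0, and the invariant factors of ∂_3 are all 1, so H_2 = 0.
  H_3: rank ker ∂_3 − rank ∂_4 = (5 − 4) − 0 = 1, and there is no ∂_4, so H_3 = Z.

H_0 = Z,  H_1 = 0,  H_2 = 0,  H_3 = Z.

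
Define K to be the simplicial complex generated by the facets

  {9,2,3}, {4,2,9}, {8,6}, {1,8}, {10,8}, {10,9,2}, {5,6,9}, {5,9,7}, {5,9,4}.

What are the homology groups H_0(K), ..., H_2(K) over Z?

Fix the vertex order 1 < 2 < 3 < 4 < 5 < 6 < 7 < 8 < 9 < 10 and write every simplex with vertices in increasing order. Then dim K = 2 and the simplices of K are:

  0-simplices (10): [1], [2], [3], [4], [5], [6], [7], [8], [9], [10]
  1-simplices (16): [1,8], [2,3], [2,4], [2,9], [2,10], [3,9], [4,5], [4,9], [5,6], [5,7], [5,9], [6,8], [6,9], [7,9], [8,10], [9,10]
  2-simplices (6): [2,3,9], [2,4,9], [2,9,10], [4,5,9], [5,6,9], [5,7,9]

giving chain groups C_0 ≅ Z^10, C_1 ≅ Z^16, C_2 ≅ Z^6.

∂_1: C_1 → C_0 maps an edge to its endpoints' difference, ∂[p,q] = q − p. For instance
  ∂[2,9] = [9] − [2].
This gives a 10×16 integer matrix of rank 9; reducing to Smith normal form yields diagonal entries (1,1,1,1,1,1,1,1,1).

Boundary ∂_2: C_2 → C_1 maps a triangle to the signed sum of its edges. For instance
  ∂[5,6,9] = [6,9] − [5,9] + [5,6],
  ∂[2,3,9] = [3,9] − [2,9] + [2,3].
This gives a 16×6 integer matrix of rank 6; reducing to Smith normal form yields diagonal entries (1,1,1,1,1,1).

Computing H_k = (kernel of ∂_k) / (image of ∂_{k+1}):

  H_0: rank C_0 − rank ∂_1 = 10 − 9 = 1, and the invariant factors of ∂_1 are all 1, so H_0 ≅ Z.
  H_1: rank ker ∂_1 − rank ∂_2 = (16 − 9) − 6 = 1, and the invariant factors of ∂_2 are all 1, so H_1 ≅ Z.
  H_2: rank ker ∂_2 − rank ∂_3 = (6 − 6) − 0 = 0, and there is no ∂_3, so H_2 ≅ 0.

H_0 ≅ Z,  H_1 ≅ Z,  H_2 = 0.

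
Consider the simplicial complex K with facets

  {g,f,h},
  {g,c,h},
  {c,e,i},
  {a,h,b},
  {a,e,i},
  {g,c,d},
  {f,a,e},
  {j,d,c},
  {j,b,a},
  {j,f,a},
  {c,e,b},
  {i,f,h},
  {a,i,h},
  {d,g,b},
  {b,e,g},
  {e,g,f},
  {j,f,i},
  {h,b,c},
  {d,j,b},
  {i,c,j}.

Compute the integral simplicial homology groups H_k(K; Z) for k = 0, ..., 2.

Take the total order a < b < c < d < e < f < g < h < i < j on the vertex set. Then K (dimension 2) consists of the simplices:

  0-simplices (10): a, b, c, d, e, f, g, h, i, j
  1-simplices (30): ab, ae, af, ah, ai, aj, bc, bd, be, bg, bh, bj, cd, ce, cg, ch, ci, cj, dg, dj, ef, eg, ei, fg, fh, fi, fj, gh, hi, ij
  2-simplices (20): abh, abj, aef, aei, afj, ahi, bce, bch, bdg, bdj, beg, cdg, cdj, cei, cgh, cij, efg, fgh, fhi, fij

Hence C_0 ≅ Z^10, C_1 ≅ Z^30, C_2 ≅ Z^20.

Boundary ∂_1: C_1 → C_0 sends each edge [p,q] (with p < q) to q − p. For instance
  ∂ai = i − a.
This gives a 10×30 integer matrix of rank 9; reducing to Smith normal form yields diagonal entries (1,1,1,1,1,1,1,1,1).

Boundary ∂_2: C_2 → C_1 maps a triangle to the signed sum of its edges. For instance
  ∂aei = ei − ai + ae,
  ∂fhi = hi − fi + fh.
This gives a 30×20 integer matrix of rank 20; reducing to Smith normal form yields diagonal entries (1,1,1,1,1,1,1,1,1,1,1,1,1,1,1,1,1,1,1,2).

Now H_k = ker ∂_k / im ∂_{k+1}, so:

  H_0: rank C_0 − rank ∂_1 = 10 − 9 = 1, and the invariant factors of ∂_1 are all 1, so H_0 = Z.
  H_1: rank ker ∂_1 − rank ∂_2 = (30 − 9) − 20 = 1, and ∂_2 has invariant factor 2 > 1, so H_1 = Z ⊕ Z/2.
  H_2: rank ker ∂_2 − rank ∂_3 = (20 − 20) − 0 = 0, and there is no ∂_3, so H_2 = 0.

H_0 ≅ Z,  H_1 ≅ Z ⊕ Z/2,  H_2 = 0.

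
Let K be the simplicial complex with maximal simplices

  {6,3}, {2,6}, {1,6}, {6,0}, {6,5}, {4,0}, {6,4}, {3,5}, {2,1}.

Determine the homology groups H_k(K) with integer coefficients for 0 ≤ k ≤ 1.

H_0 ≅ Z,  H_1 ≅ Z^3.

Fix the vertex order 0 < 1 < 2 < 3 < 4 < 5 < 6 and write every simplex with vertices in increasing order. Then dim K = 1 and the simplices of K are:

  0-simplices (7): [0], [1], [2], [3], [4], [5], [6]
  1-simplices (9): [0,4], [0,6], [1,2], [1,6], [2,6], [3,5], [3,6], [4,6], [5,6]

giving chain groups C_0 ≅ Z^7, C_1 ≅ Z^9.

∂_1: C_1 → C_0 maps an edge to its endpoints' difference, ∂[p,q] = q − p. For instance
  ∂[2,6] = [6] − [2].
The resulting 7×9 matrix has rank 6, and its Smith normal form has invariant factors (1,1,1,1,1,1).

Reading off H_k = ker ∂_k / im ∂_{k+1}:

  H_0: rank C_0 − rank ∂_1 = 7 − 6 = 1, and the invariant factors of ∂_1 are all 1, so H_0 ≅ Z.
  H_1: rank ker ∂_1 − rank ∂_2 = (9 − 6) − 0 = 3, and there is no ∂_2, so H_1 ≅ Z^3.

As a check, the Euler characteristic is 7 − 9 = -2, which agrees with 1 − 3 = -2.
(K is a triangulation of a wedge of 3 circles.)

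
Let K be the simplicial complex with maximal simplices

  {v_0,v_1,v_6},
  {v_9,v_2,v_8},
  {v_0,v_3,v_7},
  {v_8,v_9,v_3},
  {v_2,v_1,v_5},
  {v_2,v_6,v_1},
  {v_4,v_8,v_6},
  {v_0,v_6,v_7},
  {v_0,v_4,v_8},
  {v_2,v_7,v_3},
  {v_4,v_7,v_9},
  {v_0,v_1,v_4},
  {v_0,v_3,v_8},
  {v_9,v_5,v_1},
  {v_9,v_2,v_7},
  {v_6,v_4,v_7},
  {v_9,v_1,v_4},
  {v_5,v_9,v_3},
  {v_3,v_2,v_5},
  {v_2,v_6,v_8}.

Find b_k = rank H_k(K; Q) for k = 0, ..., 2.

Fix the vertex order v_0 < v_1 < v_2 < v_3 < v_4 < v_5 < v_6 < v_7 < v_8 < v_9 and write every simplex with vertices in increasing order. Then dim K = 2 and the simplices of K are:

  0-simplices (10): [v_0], [v_1], [v_2], [v_3], [v_4], [v_5], [v_6], [v_7], [v_8], [v_9]
  1-simplices (30): (30 of them)
  2-simplices (20): (20 of them)

so the chain groups are C_0 ≅ Z^10, C_1 ≅ Z^30, C_2 ≅ Z^20.

The boundary map ∂_1: C_1 → C_0 maps an edge to its endpoints' difference, ∂[p,q] = q − p.
The resulting 10×30 matrix has rank 9, and its Smith normal form has invariant factors (1,1,1,1,1,1,1,1,1).

∂_2: C_2 → C_1 sends each 2-simplex [p,q,r] to [q,r] − [p,r] + [p,q]. For instance
  ∂[v_2,v_3,v_5] = [v_3,v_5] − [v_2,v_5] + [v_2,v_3],
  ∂[v_4,v_6,v_8] = [v_6,v_8] − [v_4,v_8] + [v_4,v_6].
As a 30×20 matrix over Z this has rank 20, with invariant factors (1,1,1,1,1,1,1,1,1,1,1,1,1,1,1,1,1,1,1,2).

Now H_k = ker ∂_k / im ∂_{k+1}, so:

  H_0: rank C_0 − rank ∂_1 = 10 − 9 = 1, and the invariant factors of ∂_1 are all 1, so H_0 ≅ Z.
  H_1: rank ker ∂_1 − rank ∂_2 = (30 − 9) − 20 = 1, and ∂_2 has invariant factor 2 > 1, so H_1 ≅ Z ⊕ Z/2.
  H_2: rank ker ∂_2 − rank ∂_3 = (20 − 20) − 0 = 0, and there is no ∂_3, so H_2 ≅ 0.

As a check, the Euler characteristic is 10 − 30 + 20 = 0, which agrees with 1 − 1 + 0 = 0.

Hence the Betti numbers are b_0 = 1, b_1 = 1, b_2 = 0.

b_0 = 1, b_1 = 1, b_2 = 0.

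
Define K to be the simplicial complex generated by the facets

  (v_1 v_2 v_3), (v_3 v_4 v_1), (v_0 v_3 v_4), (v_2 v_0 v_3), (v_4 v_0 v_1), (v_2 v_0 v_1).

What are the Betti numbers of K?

b_0 = 1, b_1 = 0, b_2 = 1.

Fix the vertex order v_0 < v_1 < v_2 < v_3 < v_4 and write every simplex with vertices in increasing order. Then dim K = 2 and the simplices of K are:

  0-simplices (5): [v_0], [v_1], [v_2], [v_3], [v_4]
  1-simplices (9): [v_0,v_1], [v_0,v_2], [v_0,v_3], [v_0,v_4], [v_1,v_2], [v_1,v_3], [v_1,v_4], [v_2,v_3], [v_3,v_4]
  2-simplices (6): [v_0,v_1,v_2], [v_0,v_1,v_4], [v_0,v_2,v_3], [v_0,v_3,v_4], [v_1,v_2,v_3], [v_1,v_3,v_4]

so the chain groups are C_0 ≅ Z^5, C_1 ≅ Z^9, C_2 ≅ Z^6.

∂_1: C_1 → C_0 is given by ∂[p,q] = [q] − [p]. For instance
  ∂[v_0,v_3] = [v_3] − [v_0].
As a 5×9 matrix over Z this has rank 4, with invariant factors (1,1,1,1).

The boundary map ∂_2: C_2 → C_1 sends each 2-simplex [p,q,r] to [q,r] − [p,r] + [p,q]. For instance
  ∂[v_0,v_3,v_4] = [v_3,v_4] − [v_0,v_4] + [v_0,v_3],
  ∂[v_0,v_1,v_2] = [v_1,v_2] − [v_0,v_2] + [v_0,v_1].
The 9×6 boundary matrix has rank 5 and Smith normal form diag(1,1,1,1,1).

Computing H_k = (kernel of ∂_k) / (image of ∂_{k+1}):

  H_0: rank C_0 − rank ∂_1 = 5 − 4 = 1, and the invariant factors of ∂_1 are all 1, so H_0 ≅ Z.
  H_1: rank ker ∂_1 − rank ∂_2 = (9 − 4) − 5 = 0, and the invariant factors of ∂_2 are all 1, so H_1 ≅ 0.
  H_2: rank ker ∂_2 − rank ∂_3 = (6 − 5) − 0 = 1, and there is no ∂_3, so H_2 ≅ Z.

(K is a triangulation of the 2-sphere S^2.)

Hence the Betti numbers are b_0 = 1, b_1 = 0, b_2 = 1.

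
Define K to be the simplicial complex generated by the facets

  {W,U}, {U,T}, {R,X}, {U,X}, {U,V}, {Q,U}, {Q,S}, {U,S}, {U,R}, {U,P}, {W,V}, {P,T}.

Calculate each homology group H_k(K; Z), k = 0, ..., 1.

Order the vertices as P < Q < R < S < T < U < V < W < X. Listing each simplex with vertices in this order, K has dimension 1 with simplices:

  0-simplices (9): P, Q, R, S, T, U, V, W, X
  1-simplices (12): PT, PU, QS, QU, RU, RX, SU, TU, UV, UW, UX, VW

Hence C_0 ≅ Z^9, C_1 ≅ Z^12.

The boundary map ∂_1: C_1 → C_0 is given by ∂[p,q] = [q] − [p].
The resulting 9×12 matrix has rank 8, and its Smith normal form has invariant factors (1,1,1,1,1,1,1,1).

Now H_k = ker ∂_k / im ∂_{k+1}, so:

  H_0: rank C_0 − rank ∂_1 = 9 − 8 = 1, and the invariant factors of ∂_1 are all 1, so H_0 = Z.
  H_1: rank ker ∂_1 − rank ∂_2 = (12 − 8) − 0 = 4, and there is no ∂_2, so H_1 = Z^4.

H_0 = Z,  H_1 = Z^4.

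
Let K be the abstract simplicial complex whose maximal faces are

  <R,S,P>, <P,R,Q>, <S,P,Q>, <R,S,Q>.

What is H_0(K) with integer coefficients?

We work with the vertex ordering P < Q < R < S. The simplices of K, each written with vertices in increasing order, are:

  0-simplices (4): P, Q, R, S
  1-simplices (6): PQ, PR, PS, QR, QS, RS
  2-simplices (4): PQR, PQS, PRS, QRS

Hence C_0 ≅ Z^4, C_1 ≅ Z^6, C_2 ≅ Z^4.

The boundary map ∂_1: C_1 → C_0 maps an edge to its endpoints' difference, ∂[p,q] = q − p. For instance
  ∂QS = S − Q.
The 4×6 boundary matrix has rank 3 and Smith normal form diag(1,1,1).

The boundary map ∂_2: C_2 → C_1 maps a triangle to the signed sum of its edges. For instance
  ∂PQR = QR − PR + PQ,
  ∂PQS = QS − PS + PQ.
The 6×4 boundary matrix has rank 3 and Smith normal form diag(1,1,1).

Reading off H_k = ker ∂_k / im ∂_{k+1}:

  H_0: rank C_0 − rank ∂_1 = 4 − 3 = 1, and the invariant factors of ∂_1 are all 1, so H_0 = Z.

(K is a triangulation of the 2-sphere S^2.)

H_0 ≅ Z.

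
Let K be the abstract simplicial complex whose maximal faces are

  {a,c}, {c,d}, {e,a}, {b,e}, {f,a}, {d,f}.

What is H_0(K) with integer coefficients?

Order the vertices as a < b < c < d < e < f. Listing each simplex with vertices in this order, K has dimension 1 with simplices:

  0-simplices (6): a, b, c, d, e, f
  1-simplices (6): ac, ae, af, be, cd, df

Hence C_0 ≅ Z^6, C_1 ≅ Z^6.

Boundary ∂_1: C_1 → C_0 is given by ∂[p,q] = [q] − [p]. For instance
  ∂cd = d − c.
The 6×6 boundary matrix has rank 5 and Smith normal form diag(1,1,1,1,1).

Now H_k = ker ∂_k / im ∂_{k+1}, so:

  H_0: rank C_0 − rank ∂_1 = 6 − 5 = 1, and the invariant factors of ∂_1 are all 1, so H_0 = Z.

H_0 = Z.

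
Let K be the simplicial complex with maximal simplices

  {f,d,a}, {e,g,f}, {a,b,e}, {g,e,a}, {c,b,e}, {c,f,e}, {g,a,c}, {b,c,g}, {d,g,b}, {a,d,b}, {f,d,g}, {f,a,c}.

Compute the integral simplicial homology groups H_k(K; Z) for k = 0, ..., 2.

We work with the vertex ordering a < b < c < d < e < f < g. The simplices of K, each written with vertices in increasing order, are:

  0-simplices (7): a, b, c, d, e, f, g
  1-simplices (18): ab, ac, ad, ae, af, ag, bc, bd, be, bg, ce, cf, cg, df, dg, ef, eg, fg
  2-simplices (12): abd, abe, acf, acg, adf, aeg, bce, bcg, bdg, cef, dfg, efg

Hence C_0 ≅ Z^7, C_1 ≅ Z^18, C_2 ≅ Z^12.

Boundary ∂_1: C_1 → C_0 maps an edge to its endpoints' difference, ∂[p,q] = q − p. For instance
  ∂bd = d − b.
This gives a 7×18 integer matrix of rank 6; reducing to Smith normal form yields diagonal entries (1,1,1,1,1,1).

∂_2: C_2 → C_1 acts by ∂[p,q,r] = [q,r] − [p,r] + [p,q]. For instance
  ∂aeg = eg − ag + ae,
  ∂abd = bd − ad + ab.
The resulting 18×12 matrix has rank 12, and its Smith normal form has invariant factors (1,1,1,1,1,1,1,1,1,1,1,2).

From H_k ≅ ker(∂_k) / im(∂_{k+1}) we obtain:

  H_0: rank C_0 − rank ∂_1 = 7 − 6 = 1, and the invariant factors of ∂_1 are all 1, so H_0 ≅ Z.
  H_1: rank ker ∂_1 − rank ∂_2 = (18 − 6) − 12 = 0, and ∂_2 has invariant factor 2 > 1, so H_1 ≅ Z/2.
  H_2: rank ker ∂_2 − rank ∂_3 = (12 − 12) − 0 = 0, and there is no ∂_3, so H_2 ≅ 0.

As a check, the Euler characteristic is 7 − 18 + 12 = 1, which agrees with 1 − 0 + 0 = 1.

H_0 = Z,  H_1 = Z/2,  H_2 = 0.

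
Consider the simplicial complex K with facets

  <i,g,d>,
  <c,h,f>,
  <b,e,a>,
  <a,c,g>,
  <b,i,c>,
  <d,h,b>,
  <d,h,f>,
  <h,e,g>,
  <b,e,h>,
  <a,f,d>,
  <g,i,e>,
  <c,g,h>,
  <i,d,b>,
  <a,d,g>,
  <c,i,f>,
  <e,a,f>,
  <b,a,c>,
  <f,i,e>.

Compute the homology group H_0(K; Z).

We work with the vertex ordering a < b < c < d < e < f < g < h < i. The simplices of K, each written with vertices in increasing order, are:

  0-simplices (9): a, b, c, d, e, f, g, h, i
  1-simplices (27): ab, ac, ad, ae, af, ag, bc, bd, be, bh, bi, cf, cg, ch, ci, df, dg, dh, di, ef, eg, eh, ei, fh, fi, gh, gi
  2-simplices (18): abc, abe, acg, adf, adg, aef, bci, bdh, bdi, beh, cfh, cfi, cgh, dfh, dgi, efi, egh, egi

Hence C_0 ≅ Z^9, C_1 ≅ Z^27, C_2 ≅ Z^18.

The boundary map ∂_1: C_1 → C_0 sends each edge [p,q] (with p < q) to q − p. For instance
  ∂ei = i − e.
The resulting 9×27 matrix has rank 8, and its Smith normal form has invariant factors (1,1,1,1,1,1,1,1).

∂_2: C_2 → C_1 acts by ∂[p,q,r] = [q,r] − [p,r] + [p,q]. For instance
  ∂bci = ci − bi + bc,
  ∂beh = eh − bh + be.
As a 27×18 matrix over Z this has rank 17, with invariant factors (1,1,1,1,1,1,1,1,1,1,1,1,1,1,1,1,1).

Computing H_k = (kernel of ∂_k) / (image of ∂_{k+1}):

  H_0: rank C_0 − rank ∂_1 = 9 − 8 = 1, and the invariant factors of ∂_1 are all 1, so H_0 ≅ Z.

H_0 = Z.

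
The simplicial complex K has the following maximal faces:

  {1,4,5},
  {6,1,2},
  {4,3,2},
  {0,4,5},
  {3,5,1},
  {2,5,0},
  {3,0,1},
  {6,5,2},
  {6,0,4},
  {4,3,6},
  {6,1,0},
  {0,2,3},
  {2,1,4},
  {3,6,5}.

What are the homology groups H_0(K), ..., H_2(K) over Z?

K has 7 vertices, 21 edges, 14 triangles.
rank ∂_0 = 0, rank ∂_1 = 6 ⇒ b_0 = 7 − 0 − 6 = 1; all invariant factors of ∂_1 are 1 so no torsion. So H_0 = Z.
rank ∂_1 = 6, rank ∂_2 = 13 ⇒ b_1 = 21 − 6 − 13 = 2; all invariant factors of ∂_2 are 1 so no torsion. So H_1 = Z^2.
rank ∂_2 = 13, rank ∂_3 = 0 ⇒ b_2 = 14 − 13 − 0 = 1. So H_2 = Z.

H_0 = Z,  H_1 = Z^2,  H_2 = Z.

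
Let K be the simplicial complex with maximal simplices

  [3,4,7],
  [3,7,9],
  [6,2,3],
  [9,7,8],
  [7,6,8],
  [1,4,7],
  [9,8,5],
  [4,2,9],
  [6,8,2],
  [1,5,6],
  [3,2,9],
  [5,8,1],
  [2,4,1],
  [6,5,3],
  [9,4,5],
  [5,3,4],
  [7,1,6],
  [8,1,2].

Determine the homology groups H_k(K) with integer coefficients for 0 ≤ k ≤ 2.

Fix the vertex order 1 < 2 < 3 < 4 < 5 < 6 < 7 < 8 < 9 and write every simplex with vertices in increasing order. Then dim K = 2 and the simplices of K are:

  0-simplices (9): [1], [2], [3], [4], [5], [6], [7], [8], [9]
  1-simplices (27): (27 of them)
  2-simplices (18): [1,2,4], [1,2,8], [1,4,7], [1,5,6], [1,5,8], [1,6,7], [2,3,6], [2,3,9], [2,4,9], [2,6,8], [3,4,5], [3,4,7], [3,5,6], [3,7,9], [4,5,9], [5,8,9], [6,7,8], [7,8,9]

giving chain groups C_0 ≅ Z^9, C_1 ≅ Z^27, C_2 ≅ Z^18.

The boundary map ∂_1: C_1 → C_0 is given by ∂[p,q] = [q] − [p].
The resulting 9×27 matrix has rank 8, and its Smith normal form has invariant factors (1,1,1,1,1,1,1,1).

Boundary ∂_2: C_2 → C_1 maps a triangle to the signed sum of its edges. For instance
  ∂[3,5,6] = [5,6] − [3,6] + [3,5],
  ∂[1,5,6] = [5,6] − [1,6] + [1,5].
This gives a 27×18 integer matrix of rank 18; reducing to Smith normal form yields diagonal entries (1,1,1,1,1,1,1,1,1,1,1,1,1,1,1,1,1,2).

From H_k ≅ ker(∂_k) / im(∂_{k+1}) we obtain:

  H_0: rank C_0 − rank ∂_1 = 9 − 8 = 1, and the invariant factors of ∂_1 are all 1, so H_0 = Z.
  H_1: rank ker ∂_1 − rank ∂_2 = (27 − 8) − 18 = 1, and ∂_2 has invariant factor 2 > 1, so H_1 = Z ⊕ Z/2.
  H_2: rank ker ∂_2 − rank ∂_3 = (18 − 18) − 0 = 0, and there is no ∂_3, so H_2 = 0.

H_0 = Z,  H_1 = Z ⊕ Z/2,  H_2 = 0.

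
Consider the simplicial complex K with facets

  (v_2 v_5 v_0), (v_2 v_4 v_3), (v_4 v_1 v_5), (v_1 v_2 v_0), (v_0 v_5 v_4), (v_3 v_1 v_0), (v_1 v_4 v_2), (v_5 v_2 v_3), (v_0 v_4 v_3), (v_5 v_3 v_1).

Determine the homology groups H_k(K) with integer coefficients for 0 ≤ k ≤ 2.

H_0 ≅ Z,  H_1 ≅ Z/2Z,  H_2 = 0.

K has 6 vertices, 15 edges, 10 triangles.
rank ∂_0 = 0, rank ∂_1 = 5 ⇒ b_0 = 6 − 0 − 5 = 1; all invariant factors of ∂_1 are 1 so no torsion. So H_0 ≅ Z.
rank ∂_1 = 5, rank ∂_2 = 10 ⇒ b_1 = 15 − 5 − 10 = 0; ∂_2 has invariant factor(s) [2] giving torsion. So H_1 ≅ Z/2Z.
rank ∂_2 = 10, rank ∂_3 = 0 ⇒ b_2 = 10 − 10 − 0 = 0. So H_2 ≅ 0.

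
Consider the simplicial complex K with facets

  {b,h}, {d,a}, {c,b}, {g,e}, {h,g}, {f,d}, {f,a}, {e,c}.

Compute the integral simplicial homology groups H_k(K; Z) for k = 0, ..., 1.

H_0 = Z^2,  H_1 = Z^2.

K has 8 vertices, 8 edges.
rank ∂_0 = 0, rank ∂_1 = 6 ⇒ b_0 = 8 − 0 − 6 = 2; all invariant factors of ∂_1 are 1 so no torsion. So H_0 ≅ Z^2.
rank ∂_1 = 6, rank ∂_2 = 0 ⇒ b_1 = 8 − 6 − 0 = 2. So H_1 ≅ Z^2.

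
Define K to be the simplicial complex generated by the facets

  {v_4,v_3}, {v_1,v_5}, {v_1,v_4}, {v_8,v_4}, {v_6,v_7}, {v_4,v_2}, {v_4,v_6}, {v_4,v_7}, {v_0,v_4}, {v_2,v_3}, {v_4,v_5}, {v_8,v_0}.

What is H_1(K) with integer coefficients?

Order the vertices as v_0 < v_1 < v_2 < v_3 < v_4 < v_5 < v_6 < v_7 < v_8. Listing each simplex with vertices in this order, K has dimension 1 with simplices:

  0-simplices (9): [v_0], [v_1], [v_2], [v_3], [v_4], [v_5], [v_6], [v_7], [v_8]
  1-simplices (12): [v_0,v_4], [v_0,v_8], [v_1,v_4], [v_1,v_5], [v_2,v_3], [v_2,v_4], [v_3,v_4], [v_4,v_5], [v_4,v_6], [v_4,v_7], [v_4,v_8], [v_6,v_7]

Hence C_0 ≅ Z^9, C_1 ≅ Z^12.

∂_1: C_1 → C_0 is given by ∂[p,q] = [q] − [p]. For instance
  ∂[v_1,v_4] = [v_4] − [v_1].
As a 9×12 matrix over Z this has rank 8, with invariant factors (1,1,1,1,1,1,1,1).

Now H_k = ker ∂_k / im ∂_{k+1}, so:

  H_1: rank ker ∂_1 − rank ∂_2 = (12 − 8) − 0 = 4, and there is no ∂_2, so H_1 ≅ Z^4.

H_1 ≅ Z^4.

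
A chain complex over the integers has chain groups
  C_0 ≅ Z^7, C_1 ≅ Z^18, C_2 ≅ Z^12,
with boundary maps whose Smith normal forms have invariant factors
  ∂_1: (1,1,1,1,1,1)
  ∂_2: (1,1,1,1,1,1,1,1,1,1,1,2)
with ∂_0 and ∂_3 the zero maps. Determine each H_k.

H_0 = Z,  H_1 = Z/2,  H_2 = 0.

H_0: b_0 = 7 − 0 − 6 = 1; torsion from ∂_1 factors > 1: none. So H_0 = Z.
H_1: b_1 = 18 − 6 − 12 = 0; torsion from ∂_2 factors > 1: [2]. So H_1 = Z/2.
H_2: b_2 = 12 − 12 − 0 = 0; torsion from ∂_3 factors > 1: none. So H_2 = 0.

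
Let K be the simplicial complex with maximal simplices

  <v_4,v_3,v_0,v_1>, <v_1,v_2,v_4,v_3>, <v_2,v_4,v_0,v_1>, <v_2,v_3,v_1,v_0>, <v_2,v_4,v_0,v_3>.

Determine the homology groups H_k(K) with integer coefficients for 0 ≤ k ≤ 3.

H_0 = Z,  H_1 = 0,  H_2 = 0,  H_3 = Z.

Order the vertices as v_0 < v_1 < v_2 < v_3 < v_4. Listing each simplex with vertices in this order, K has dimension 3 with simplices:

  0-simplices (5): [v_0], [v_1], [v_2], [v_3], [v_4]
  1-simplices (10): [v_0,v_1], [v_0,v_2], [v_0,v_3], [v_0,v_4], [v_1,v_2], [v_1,v_3], [v_1,v_4], [v_2,v_3], [v_2,v_4], [v_3,v_4]
  2-simplices (10): [v_0,v_1,v_2], [v_0,v_1,v_3], [v_0,v_1,v_4], [v_0,v_2,v_3], [v_0,v_2,v_4], [v_0,v_3,v_4], [v_1,v_2,v_3], [v_1,v_2,v_4], [v_1,v_3,v_4], [v_2,v_3,v_4]
  3-simplices (5): [v_0,v_1,v_2,v_3], [v_0,v_1,v_2,v_4], [v_0,v_1,v_3,v_4], [v_0,v_2,v_3,v_4], [v_1,v_2,v_3,v_4]

Hence C_0 ≅ Z^5, C_1 ≅ Z^10, C_2 ≅ Z^10, C_3 ≅ Z^5.

The boundary map ∂_1: C_1 → C_0 sends each edge [p,q] (with p < q) to q − p. For instance
  ∂[v_0,v_1] = [v_1] − [v_0].
The resulting 5×10 matrix has rank 4, and its Smith normal form has invariant factors (1,1,1,1).

Boundary ∂_2: C_2 → C_1 acts by ∂[p,q,r] = [q,r] − [p,r] + [p,q]. For instance
  ∂[v_0,v_3,v_4] = [v_3,v_4] − [v_0,v_4] + [v_0,v_3],
  ∂[v_2,v_3,v_4] = [v_3,v_4] − [v_2,v_4] + [v_2,v_3].
This gives a 10×10 integer matrix of rank 6; reducing to Smith normal form yields diagonal entries (1,1,1,1,1,1).

∂_3: C_3 → C_2 sends each 3-simplex σ to the alternating sum Σ_i (−1)^i (σ with its i-th vertex removed). For instance
  ∂[v_0,v_1,v_3,v_4] = [v_1,v_3,v_4] − [v_0,v_3,v_4] + [v_0,v_1,v_4] − [v_0,v_1,v_3],
  ∂[v_0,v_1,v_2,v_3] = [v_1,v_2,v_3] − [v_0,v_2,v_3] + [v_0,v_1,v_3] − [v_0,v_1,v_2].
This gives a 10×5 integer matrix of rank 4; reducing to Smith normal form yields diagonal entries (1,1,1,1).

Reading off H_k = ker ∂_k / im ∂_{k+1}:

  H_0: rank C_0 − rank ∂_1 = 5 − 4 = 1, and the invariant factors of ∂_1 are all 1, so H_0 ≅ Z.
  H_1: rank ker ∂_1 − rank ∂_2 = (10 − 4) − 6 = 0, and the invariant factors of ∂_2 are all 1, so H_1 ≅ 0.
  H_2: rank ker ∂_2 − rank ∂_3 = (10 − 6) − 4 = 0, and the invariant factors of ∂_3 are all 1, so H_2 ≅ 0.
  H_3: rank ker ∂_3 − rank ∂_4 = (5 − 4) − 0 = 1, and there is no ∂_4, so H_3 ≅ Z.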